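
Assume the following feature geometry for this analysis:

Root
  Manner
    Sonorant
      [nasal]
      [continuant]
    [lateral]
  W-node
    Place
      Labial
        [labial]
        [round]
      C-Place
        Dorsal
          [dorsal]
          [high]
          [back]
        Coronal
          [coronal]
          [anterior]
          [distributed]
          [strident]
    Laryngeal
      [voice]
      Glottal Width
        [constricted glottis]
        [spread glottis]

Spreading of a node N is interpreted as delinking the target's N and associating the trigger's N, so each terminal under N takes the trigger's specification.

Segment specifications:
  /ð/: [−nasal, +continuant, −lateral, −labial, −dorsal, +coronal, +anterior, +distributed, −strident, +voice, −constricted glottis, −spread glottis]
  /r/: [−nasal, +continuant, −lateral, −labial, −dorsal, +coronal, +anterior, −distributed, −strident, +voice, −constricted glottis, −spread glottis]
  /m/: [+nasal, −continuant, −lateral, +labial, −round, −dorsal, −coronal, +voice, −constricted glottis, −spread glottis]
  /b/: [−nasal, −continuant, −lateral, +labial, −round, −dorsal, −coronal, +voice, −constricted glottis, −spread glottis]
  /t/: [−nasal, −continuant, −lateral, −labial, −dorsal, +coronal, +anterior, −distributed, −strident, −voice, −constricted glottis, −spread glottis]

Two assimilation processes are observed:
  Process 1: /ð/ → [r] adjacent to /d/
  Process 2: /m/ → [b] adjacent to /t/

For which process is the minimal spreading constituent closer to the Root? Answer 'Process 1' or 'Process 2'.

Process 2

Process 1: the feature that changes is [distributed]; the minimal node is [distributed] (depth 5).
In Process 2, [nasal] changes, so the minimal spreading node is [nasal] at depth 3.
[nasal] (depth 3) sits above [distributed] (depth 5), making Process 2 the one with the higher spreading node.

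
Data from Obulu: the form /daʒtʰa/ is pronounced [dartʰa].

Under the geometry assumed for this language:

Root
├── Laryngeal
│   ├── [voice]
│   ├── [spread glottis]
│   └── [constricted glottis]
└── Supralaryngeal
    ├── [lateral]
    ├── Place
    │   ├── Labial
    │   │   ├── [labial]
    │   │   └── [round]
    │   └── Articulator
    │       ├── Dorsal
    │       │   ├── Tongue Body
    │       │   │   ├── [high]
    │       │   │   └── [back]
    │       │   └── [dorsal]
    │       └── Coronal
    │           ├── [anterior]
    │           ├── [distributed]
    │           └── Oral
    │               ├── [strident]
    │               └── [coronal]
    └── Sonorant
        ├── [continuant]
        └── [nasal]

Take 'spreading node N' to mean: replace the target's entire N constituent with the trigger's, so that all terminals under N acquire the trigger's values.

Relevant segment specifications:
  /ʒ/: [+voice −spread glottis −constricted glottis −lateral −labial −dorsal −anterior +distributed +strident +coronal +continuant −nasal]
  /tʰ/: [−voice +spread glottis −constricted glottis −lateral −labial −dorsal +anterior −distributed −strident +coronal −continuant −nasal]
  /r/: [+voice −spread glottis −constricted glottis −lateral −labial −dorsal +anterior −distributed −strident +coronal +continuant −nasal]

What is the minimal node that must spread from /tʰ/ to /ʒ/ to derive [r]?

/ʒ/ and [r] differ in [anterior], [distributed], [strident]; every other specified feature is identical.
The smallest constituent containing every changed terminal is Coronal — each of its daughters lacks at least one of the affected features.
Delinking /ʒ/'s Coronal and associating /tʰ/'s Coronal gives precisely the feature bundle of [r].
Features on which the two segments disagree outside Coronal, such as [voice], [spread glottis], are unchanged — nothing dominating them spread, and Coronal is the minimal sufficient constituent.

Coronal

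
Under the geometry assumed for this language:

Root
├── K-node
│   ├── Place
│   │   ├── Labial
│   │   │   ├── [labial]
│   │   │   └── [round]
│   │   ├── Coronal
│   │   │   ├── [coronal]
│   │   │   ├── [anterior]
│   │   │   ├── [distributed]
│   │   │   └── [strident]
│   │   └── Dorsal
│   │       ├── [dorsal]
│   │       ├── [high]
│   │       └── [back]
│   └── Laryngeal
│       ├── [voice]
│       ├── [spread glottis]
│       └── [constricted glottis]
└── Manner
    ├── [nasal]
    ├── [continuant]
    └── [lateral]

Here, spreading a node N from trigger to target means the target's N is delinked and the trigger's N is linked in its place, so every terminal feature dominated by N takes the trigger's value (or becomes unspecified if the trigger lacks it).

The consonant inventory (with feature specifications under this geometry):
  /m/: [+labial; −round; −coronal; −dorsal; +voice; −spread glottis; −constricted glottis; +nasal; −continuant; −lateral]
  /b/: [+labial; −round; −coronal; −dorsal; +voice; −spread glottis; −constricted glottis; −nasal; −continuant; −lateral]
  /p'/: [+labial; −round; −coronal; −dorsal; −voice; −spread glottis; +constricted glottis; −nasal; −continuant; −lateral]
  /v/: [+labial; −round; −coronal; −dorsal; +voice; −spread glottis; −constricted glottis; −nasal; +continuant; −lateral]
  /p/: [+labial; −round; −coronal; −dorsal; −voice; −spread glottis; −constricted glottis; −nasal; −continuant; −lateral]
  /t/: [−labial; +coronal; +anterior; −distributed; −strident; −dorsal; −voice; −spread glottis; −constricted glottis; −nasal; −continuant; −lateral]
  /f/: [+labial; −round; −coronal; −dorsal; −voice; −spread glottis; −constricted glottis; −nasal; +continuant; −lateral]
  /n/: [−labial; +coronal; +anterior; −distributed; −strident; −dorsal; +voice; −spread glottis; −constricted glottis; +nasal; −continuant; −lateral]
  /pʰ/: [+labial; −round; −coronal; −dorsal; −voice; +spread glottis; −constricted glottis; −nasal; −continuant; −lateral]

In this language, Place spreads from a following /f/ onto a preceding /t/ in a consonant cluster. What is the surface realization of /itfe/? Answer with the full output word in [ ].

[ipfe]

Terminals under Place in this geometry: [labial], [round], [coronal], [anterior], [distributed], [strident], [dorsal], [high], [back].
The target acquires /f/'s values for everything under Place — [+labial], [−round], [−coronal], [−dorsal] — while keeping its own [voice], [spread glottis], [constricted glottis], ….
Among the inventory, only /p/ has exactly this specification, giving the surface form [ipfe].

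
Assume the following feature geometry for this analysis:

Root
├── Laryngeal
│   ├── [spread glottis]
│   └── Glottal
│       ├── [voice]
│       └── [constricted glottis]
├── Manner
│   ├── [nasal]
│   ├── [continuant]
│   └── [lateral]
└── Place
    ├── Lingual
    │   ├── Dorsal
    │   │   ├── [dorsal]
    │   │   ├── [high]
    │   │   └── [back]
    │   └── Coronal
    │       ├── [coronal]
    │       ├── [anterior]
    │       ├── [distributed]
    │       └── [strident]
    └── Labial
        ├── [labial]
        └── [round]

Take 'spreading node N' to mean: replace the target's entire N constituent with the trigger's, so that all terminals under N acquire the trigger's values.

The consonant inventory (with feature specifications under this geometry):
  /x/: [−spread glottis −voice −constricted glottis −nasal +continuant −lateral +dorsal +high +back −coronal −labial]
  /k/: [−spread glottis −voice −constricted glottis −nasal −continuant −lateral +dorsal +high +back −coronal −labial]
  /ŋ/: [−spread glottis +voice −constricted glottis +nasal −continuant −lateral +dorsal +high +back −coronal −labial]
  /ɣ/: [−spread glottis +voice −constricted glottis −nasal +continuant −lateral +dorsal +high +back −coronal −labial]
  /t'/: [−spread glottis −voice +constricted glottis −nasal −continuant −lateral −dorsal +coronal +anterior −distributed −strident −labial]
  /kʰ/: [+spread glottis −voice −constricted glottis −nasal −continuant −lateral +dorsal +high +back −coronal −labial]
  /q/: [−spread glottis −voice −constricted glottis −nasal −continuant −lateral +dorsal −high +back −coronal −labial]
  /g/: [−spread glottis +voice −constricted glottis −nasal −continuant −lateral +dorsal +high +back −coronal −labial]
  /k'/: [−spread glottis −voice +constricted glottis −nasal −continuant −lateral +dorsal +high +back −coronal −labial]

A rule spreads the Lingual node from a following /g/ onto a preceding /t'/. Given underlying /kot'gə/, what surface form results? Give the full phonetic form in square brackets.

[kok'gə]

The Lingual node dominates the terminals [dorsal], [high], [back], [coronal], [anterior], [distributed], [strident].
After delinking /t'/'s Lingual and linking /g/'s, the affected terminals become [+dorsal], [+high], [+back], [−coronal]; [spread glottis], [voice], [constricted glottis], … (outside Lingual) are retained from /t'/.
Among the inventory, only /k'/ has exactly this specification, giving the surface form [kok'gə].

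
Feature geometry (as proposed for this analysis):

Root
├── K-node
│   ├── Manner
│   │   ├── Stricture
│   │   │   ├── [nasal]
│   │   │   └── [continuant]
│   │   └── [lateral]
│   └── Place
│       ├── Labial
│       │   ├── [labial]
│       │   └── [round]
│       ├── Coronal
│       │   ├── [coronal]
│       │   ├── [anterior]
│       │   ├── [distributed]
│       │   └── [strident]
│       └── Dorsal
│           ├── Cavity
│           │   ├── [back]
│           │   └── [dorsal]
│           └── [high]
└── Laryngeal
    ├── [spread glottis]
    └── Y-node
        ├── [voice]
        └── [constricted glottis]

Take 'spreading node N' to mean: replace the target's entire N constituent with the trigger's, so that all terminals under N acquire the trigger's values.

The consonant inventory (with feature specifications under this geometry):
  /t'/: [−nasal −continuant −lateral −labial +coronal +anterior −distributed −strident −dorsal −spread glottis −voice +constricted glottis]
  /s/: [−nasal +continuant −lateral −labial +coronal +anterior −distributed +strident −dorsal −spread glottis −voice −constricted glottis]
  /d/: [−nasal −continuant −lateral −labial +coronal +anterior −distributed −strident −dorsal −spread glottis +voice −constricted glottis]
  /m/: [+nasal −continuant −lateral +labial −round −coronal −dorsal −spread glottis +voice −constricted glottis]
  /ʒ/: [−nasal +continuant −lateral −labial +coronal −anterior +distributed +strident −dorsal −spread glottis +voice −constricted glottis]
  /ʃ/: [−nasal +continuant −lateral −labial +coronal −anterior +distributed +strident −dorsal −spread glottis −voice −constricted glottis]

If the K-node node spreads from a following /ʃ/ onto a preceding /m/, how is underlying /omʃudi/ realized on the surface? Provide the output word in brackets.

K-node immediately or transitively dominates [nasal], [continuant], [lateral], [labial], [round], [coronal], [anterior], [distributed], [strident], [back], [dorsal], [high].
The target acquires /ʃ/'s values for everything under K-node — [−nasal], [+continuant], [−lateral], [−labial], [+coronal], [−anterior], [+distributed], [+strident], [−dorsal] — while keeping its own [spread glottis], [voice], [constricted glottis].
Among the inventory, only /ʒ/ has exactly this specification, giving the surface form [oʒʃudi].

[oʒʃudi]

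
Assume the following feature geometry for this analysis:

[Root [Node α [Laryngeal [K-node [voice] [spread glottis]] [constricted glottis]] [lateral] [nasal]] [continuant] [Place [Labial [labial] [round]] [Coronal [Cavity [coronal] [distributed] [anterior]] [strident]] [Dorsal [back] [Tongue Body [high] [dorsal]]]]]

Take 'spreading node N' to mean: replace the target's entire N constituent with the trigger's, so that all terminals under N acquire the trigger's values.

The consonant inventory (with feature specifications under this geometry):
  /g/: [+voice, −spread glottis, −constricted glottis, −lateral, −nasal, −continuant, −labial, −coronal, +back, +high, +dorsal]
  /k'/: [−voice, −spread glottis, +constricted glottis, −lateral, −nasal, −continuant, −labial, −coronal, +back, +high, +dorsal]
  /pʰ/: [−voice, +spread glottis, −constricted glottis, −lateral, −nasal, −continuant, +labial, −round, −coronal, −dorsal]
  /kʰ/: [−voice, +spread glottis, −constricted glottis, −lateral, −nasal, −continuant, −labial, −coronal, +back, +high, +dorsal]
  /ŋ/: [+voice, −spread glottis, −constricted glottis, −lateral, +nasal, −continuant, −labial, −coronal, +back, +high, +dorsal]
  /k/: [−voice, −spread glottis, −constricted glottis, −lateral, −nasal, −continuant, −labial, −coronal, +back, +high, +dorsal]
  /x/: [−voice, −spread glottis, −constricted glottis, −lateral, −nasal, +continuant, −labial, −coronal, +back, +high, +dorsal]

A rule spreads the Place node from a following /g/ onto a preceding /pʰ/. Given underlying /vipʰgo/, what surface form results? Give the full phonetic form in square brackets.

Terminals under Place in this geometry: [labial], [round], [coronal], [distributed], [anterior], [strident], [back], [high], [dorsal].
After delinking /pʰ/'s Place and linking /g/'s, the affected terminals become [−labial], [−coronal], [+back], [+high], [+dorsal]; [voice], [spread glottis], [constricted glottis], … (outside Place) are retained from /pʰ/.
Among the inventory, only /kʰ/ has exactly this specification, giving the surface form [vikʰgo].

[vikʰgo]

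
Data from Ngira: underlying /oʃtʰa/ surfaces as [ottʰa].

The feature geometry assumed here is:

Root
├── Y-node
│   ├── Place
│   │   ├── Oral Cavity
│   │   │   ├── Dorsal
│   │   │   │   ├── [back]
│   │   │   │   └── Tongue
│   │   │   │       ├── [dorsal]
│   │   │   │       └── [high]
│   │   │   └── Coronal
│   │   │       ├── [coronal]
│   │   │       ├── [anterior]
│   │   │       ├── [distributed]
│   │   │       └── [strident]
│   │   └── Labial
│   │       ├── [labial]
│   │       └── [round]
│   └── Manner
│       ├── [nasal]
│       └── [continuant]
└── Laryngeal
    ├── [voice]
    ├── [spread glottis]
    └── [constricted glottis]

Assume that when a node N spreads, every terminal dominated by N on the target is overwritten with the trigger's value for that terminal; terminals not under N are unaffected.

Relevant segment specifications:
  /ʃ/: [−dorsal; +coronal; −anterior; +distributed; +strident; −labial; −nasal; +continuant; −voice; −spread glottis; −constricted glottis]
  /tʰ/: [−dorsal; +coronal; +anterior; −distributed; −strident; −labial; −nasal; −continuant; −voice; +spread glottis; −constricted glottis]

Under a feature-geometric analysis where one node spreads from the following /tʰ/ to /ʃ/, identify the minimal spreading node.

The alternation /ʃ/ → [t] changes [continuant], [anterior], [distributed], [strident] and nothing else.
The smallest constituent containing every changed terminal is Y-node — each of its daughters lacks at least one of the affected features.
Spreading Y-node from /tʰ/ overwrites each of those terminals with /tʰ/'s values, yielding exactly [t].
[spread glottis] — on which /tʰ/ differs from /ʃ/ — is unchanged, so Root cannot have spread; the constituent is no larger than Y-node.

Y-node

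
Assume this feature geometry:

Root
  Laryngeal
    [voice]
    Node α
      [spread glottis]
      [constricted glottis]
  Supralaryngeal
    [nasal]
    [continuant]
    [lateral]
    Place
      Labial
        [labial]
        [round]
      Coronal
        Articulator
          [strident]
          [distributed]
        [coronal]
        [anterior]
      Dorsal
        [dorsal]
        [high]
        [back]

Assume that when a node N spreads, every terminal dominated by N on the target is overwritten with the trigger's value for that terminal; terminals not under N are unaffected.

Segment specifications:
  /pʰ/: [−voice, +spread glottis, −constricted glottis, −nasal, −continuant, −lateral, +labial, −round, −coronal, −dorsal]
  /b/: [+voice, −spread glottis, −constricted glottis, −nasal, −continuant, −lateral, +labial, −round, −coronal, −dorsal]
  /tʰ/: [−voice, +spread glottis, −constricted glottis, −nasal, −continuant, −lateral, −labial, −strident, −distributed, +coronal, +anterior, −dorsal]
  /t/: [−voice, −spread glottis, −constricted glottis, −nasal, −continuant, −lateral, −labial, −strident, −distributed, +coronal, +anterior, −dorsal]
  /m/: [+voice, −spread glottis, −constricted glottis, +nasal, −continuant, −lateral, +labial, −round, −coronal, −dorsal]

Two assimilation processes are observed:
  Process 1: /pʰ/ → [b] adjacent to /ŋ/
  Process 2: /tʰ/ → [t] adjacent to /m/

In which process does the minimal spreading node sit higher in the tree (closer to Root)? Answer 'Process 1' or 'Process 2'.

Process 1

In Process 1, [voice], [spread glottis] change, so the minimal spreading node is Laryngeal at depth 1.
Process 2: the feature that changes is [spread glottis]; the minimal node is [spread glottis] (depth 3).
Laryngeal (depth 1) sits above [spread glottis] (depth 3), making Process 1 the one with the higher spreading node.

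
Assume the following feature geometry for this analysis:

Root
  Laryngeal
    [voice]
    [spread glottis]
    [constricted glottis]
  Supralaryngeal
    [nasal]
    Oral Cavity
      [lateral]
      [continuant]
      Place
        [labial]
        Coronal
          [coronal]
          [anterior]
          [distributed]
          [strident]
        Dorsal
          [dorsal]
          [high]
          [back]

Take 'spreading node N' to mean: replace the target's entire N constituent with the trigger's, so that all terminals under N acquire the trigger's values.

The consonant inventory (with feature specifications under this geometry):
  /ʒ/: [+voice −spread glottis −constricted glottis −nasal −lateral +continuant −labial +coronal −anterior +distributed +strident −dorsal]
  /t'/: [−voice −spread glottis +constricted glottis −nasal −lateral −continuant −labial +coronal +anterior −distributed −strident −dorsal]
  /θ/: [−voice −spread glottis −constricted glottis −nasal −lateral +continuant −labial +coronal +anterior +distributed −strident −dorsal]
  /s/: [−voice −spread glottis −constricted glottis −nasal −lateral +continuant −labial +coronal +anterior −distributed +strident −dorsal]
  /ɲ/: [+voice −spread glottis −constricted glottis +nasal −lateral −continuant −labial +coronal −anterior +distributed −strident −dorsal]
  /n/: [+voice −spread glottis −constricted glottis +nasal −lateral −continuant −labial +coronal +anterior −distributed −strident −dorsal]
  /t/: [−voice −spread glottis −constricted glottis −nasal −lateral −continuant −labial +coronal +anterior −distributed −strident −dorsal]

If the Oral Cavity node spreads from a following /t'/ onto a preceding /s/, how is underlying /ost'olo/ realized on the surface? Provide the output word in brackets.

[ott'olo]

Terminals under Oral Cavity in this geometry: [lateral], [continuant], [labial], [coronal], [anterior], [distributed], [strident], [dorsal], [high], [back].
Spreading Oral Cavity from /t'/ onto /s/ replaces those values with /t'/'s: [−lateral], [−continuant], [−labial], [+coronal], [+anterior], [−distributed], [−strident], [−dorsal]. Features outside Oral Cavity ([voice], [spread glottis], [constricted glottis], …) stay as in /s/.
The resulting bundle matches /t/ in the inventory; substituting it for /s/ gives [ott'olo].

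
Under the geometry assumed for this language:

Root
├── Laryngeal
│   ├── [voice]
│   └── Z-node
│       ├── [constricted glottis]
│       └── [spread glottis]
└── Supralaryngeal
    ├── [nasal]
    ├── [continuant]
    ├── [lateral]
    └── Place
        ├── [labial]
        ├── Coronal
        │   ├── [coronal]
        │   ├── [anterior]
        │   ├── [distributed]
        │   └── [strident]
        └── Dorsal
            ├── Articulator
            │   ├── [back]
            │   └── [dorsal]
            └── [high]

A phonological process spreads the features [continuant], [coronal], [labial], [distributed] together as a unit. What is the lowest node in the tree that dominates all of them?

Supralaryngeal

[continuant]: Root > Supralaryngeal > [continuant].
[coronal]: Root > Supralaryngeal > Place > Coronal > [coronal].
[labial]: Root > Supralaryngeal > Place > [labial].
[distributed]: Root > Supralaryngeal > Place > Coronal > [distributed].
The listed terminals split across distinct daughters of Supralaryngeal, so Supralaryngeal itself is the smallest node containing them all.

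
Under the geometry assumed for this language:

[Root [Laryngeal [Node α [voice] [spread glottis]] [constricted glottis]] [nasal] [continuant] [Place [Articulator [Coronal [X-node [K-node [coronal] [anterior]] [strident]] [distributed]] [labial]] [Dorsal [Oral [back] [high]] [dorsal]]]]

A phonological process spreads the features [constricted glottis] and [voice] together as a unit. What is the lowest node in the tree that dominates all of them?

[constricted glottis] is immediately dominated by Laryngeal.
[voice] is immediately dominated by Node α.
The listed terminals split across distinct daughters of Laryngeal, so Laryngeal itself is the smallest node containing them all.

Laryngeal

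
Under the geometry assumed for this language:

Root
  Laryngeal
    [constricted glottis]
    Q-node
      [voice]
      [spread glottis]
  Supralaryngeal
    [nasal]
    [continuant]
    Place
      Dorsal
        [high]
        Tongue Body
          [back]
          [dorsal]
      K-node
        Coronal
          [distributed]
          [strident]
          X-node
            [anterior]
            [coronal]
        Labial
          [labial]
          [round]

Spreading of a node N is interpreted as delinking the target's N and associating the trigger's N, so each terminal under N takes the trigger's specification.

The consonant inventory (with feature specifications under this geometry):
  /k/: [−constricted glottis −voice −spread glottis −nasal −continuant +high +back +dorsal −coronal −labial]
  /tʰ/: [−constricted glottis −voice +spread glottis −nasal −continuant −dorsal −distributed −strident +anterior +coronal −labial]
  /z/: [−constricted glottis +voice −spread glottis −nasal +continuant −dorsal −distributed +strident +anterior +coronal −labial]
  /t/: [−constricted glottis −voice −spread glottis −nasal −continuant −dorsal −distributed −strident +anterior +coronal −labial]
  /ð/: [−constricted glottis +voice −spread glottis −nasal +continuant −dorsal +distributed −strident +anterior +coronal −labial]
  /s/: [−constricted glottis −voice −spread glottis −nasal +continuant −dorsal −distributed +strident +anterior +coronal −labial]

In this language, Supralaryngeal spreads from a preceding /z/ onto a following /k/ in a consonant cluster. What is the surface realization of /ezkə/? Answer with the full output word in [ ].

[ezsə]

Terminals under Supralaryngeal in this geometry: [nasal], [continuant], [high], [back], [dorsal], [distributed], [strident], [anterior], [coronal], [labial], [round].
The target acquires /z/'s values for everything under Supralaryngeal — [−nasal], [+continuant], [−dorsal], [−distributed], [+strident], [+anterior], [+coronal], [−labial] — while keeping its own [constricted glottis], [voice], [spread glottis].
Among the inventory, only /s/ has exactly this specification, giving the surface form [ezsə].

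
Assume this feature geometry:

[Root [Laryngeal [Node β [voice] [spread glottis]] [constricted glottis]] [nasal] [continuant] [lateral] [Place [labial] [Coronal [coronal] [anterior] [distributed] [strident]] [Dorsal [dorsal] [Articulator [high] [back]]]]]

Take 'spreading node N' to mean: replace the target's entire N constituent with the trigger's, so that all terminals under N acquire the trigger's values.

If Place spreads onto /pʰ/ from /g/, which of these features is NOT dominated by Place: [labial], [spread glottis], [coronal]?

[spread glottis]

Place dominates exactly [labial], [coronal], [anterior], [distributed], [strident], [dorsal], [high], [back].
[coronal], [labial] all lie under Place, so they are overwritten when Place spreads.
[spread glottis] attaches under Node β, not under Place, so /pʰ/ retains its own value for [spread glottis].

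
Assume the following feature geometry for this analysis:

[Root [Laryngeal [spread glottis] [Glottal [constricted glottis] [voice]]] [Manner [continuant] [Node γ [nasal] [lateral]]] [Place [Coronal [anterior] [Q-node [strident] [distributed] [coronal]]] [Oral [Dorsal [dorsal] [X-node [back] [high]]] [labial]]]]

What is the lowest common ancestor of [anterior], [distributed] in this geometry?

[anterior] is immediately dominated by Coronal.
[distributed] is immediately dominated by Q-node.
Coronal is the lowest common ancestor — every listed feature sits under it, and no single subconstituent of Coronal covers them all.

Coronal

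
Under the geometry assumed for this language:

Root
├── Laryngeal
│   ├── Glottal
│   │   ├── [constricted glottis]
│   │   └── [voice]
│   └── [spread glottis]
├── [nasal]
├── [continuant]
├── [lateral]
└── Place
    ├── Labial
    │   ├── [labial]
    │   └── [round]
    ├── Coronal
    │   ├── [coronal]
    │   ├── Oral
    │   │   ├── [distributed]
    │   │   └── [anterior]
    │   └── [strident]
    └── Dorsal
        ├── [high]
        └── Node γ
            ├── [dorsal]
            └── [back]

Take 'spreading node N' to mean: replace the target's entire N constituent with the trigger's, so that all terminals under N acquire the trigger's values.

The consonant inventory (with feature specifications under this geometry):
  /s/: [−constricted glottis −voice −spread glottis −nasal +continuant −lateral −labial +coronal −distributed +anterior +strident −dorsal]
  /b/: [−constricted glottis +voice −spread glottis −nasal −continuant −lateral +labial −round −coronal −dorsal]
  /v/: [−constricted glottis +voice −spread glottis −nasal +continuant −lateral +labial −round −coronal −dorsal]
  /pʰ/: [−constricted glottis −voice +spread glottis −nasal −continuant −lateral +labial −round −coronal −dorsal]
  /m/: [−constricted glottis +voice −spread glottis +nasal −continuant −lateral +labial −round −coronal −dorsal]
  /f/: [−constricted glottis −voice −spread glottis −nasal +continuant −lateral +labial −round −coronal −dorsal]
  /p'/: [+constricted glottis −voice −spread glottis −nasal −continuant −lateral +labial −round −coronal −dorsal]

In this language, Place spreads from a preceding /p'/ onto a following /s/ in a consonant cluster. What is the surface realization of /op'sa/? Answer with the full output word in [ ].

Terminals under Place in this geometry: [labial], [round], [coronal], [distributed], [anterior], [strident], [high], [dorsal], [back].
Spreading Place from /p'/ onto /s/ replaces those values with /p'/'s: [+labial], [−round], [−coronal], [−dorsal]. Features outside Place ([constricted glottis], [voice], [spread glottis], …) stay as in /s/.
This feature bundle is that of [f], so /op'sa/ surfaces as [op'fa].

[op'fa]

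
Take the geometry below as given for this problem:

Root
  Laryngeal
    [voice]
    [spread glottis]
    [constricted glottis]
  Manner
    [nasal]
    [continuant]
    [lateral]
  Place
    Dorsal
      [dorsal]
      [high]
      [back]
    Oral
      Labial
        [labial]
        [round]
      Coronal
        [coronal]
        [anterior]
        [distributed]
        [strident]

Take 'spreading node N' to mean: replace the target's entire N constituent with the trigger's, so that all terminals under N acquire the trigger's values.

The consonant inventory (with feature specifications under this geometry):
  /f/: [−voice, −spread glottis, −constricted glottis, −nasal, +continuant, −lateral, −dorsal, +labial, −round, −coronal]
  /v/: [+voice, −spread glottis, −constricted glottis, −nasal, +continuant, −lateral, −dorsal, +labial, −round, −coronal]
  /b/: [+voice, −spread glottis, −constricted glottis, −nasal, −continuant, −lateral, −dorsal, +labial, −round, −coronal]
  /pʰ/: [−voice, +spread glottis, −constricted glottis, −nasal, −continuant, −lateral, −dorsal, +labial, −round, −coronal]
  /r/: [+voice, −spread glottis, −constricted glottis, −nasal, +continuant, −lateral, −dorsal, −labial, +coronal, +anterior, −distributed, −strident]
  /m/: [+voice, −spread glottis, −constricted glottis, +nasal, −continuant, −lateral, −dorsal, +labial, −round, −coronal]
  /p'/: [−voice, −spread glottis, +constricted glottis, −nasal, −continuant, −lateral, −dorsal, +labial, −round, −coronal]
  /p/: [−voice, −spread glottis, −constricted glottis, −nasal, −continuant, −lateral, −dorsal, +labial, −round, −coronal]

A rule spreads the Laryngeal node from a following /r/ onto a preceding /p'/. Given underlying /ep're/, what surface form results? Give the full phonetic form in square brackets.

Terminals under Laryngeal in this geometry: [voice], [spread glottis], [constricted glottis].
Spreading Laryngeal from /r/ onto /p'/ replaces those values with /r/'s: [+voice], [−spread glottis], [−constricted glottis]. Features outside Laryngeal ([nasal], [continuant], [lateral], …) stay as in /p'/.
This feature bundle is that of [b], so /ep're/ surfaces as [ebre].

[ebre]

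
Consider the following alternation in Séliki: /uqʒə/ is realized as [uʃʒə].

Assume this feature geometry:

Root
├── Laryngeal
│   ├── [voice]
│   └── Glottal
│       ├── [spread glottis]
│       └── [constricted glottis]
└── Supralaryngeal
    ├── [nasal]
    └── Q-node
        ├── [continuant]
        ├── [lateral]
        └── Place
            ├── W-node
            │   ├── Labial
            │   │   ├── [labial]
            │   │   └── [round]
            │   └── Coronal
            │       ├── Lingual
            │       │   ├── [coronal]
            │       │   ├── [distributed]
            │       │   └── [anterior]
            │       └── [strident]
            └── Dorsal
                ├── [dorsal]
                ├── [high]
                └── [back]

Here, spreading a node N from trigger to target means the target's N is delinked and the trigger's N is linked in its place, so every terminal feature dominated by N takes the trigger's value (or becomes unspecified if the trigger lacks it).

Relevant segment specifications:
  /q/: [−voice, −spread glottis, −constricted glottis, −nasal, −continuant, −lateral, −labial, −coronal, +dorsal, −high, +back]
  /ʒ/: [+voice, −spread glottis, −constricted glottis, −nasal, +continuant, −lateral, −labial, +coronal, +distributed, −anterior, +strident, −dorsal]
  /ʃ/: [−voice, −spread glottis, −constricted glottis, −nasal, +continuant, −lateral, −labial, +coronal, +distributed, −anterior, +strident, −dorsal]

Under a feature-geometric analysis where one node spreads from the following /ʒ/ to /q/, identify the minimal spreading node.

Q-node

The alternation /q/ → [ʃ] changes [continuant], [coronal], [anterior], [distributed], [strident], [dorsal], [high], [back] and nothing else.
Tracing each changed feature up the tree, the paths first meet at Q-node; any lower node misses at least one of them.
Spreading Q-node from /ʒ/ overwrites each of those terminals with /ʒ/'s values, yielding exactly [ʃ].
[voice], a feature on which the two segments disagree outside Q-node, is unchanged — nothing dominating it spread, and Q-node is the minimal sufficient constituent.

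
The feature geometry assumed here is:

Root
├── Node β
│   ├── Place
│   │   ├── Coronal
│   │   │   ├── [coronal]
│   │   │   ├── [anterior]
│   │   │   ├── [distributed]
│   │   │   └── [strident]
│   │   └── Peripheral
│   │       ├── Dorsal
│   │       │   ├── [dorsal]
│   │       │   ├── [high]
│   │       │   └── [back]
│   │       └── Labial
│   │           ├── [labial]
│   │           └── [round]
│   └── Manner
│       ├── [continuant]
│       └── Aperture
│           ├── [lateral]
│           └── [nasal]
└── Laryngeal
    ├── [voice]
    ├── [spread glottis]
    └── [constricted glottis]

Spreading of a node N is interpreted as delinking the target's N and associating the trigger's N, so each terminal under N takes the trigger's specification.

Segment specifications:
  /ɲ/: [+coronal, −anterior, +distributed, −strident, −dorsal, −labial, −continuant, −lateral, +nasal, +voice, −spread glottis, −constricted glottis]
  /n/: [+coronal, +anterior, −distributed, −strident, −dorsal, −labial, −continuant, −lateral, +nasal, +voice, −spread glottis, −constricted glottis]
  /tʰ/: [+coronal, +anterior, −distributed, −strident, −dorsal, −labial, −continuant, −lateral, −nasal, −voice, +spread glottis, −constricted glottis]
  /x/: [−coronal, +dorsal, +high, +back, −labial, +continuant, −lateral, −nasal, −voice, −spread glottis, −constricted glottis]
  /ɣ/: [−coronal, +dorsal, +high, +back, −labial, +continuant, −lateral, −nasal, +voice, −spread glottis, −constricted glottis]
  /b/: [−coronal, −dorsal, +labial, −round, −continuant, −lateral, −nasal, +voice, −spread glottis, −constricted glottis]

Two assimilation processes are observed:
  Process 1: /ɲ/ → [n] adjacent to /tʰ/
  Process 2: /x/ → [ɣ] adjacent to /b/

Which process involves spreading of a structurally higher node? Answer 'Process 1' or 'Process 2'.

Process 1 alters [anterior], [distributed]; the lowest common ancestor is Coronal (depth 3 from Root).
Process 2 alters [voice]; the lowest dominating node is [voice] (depth 2 from Root).
Depth 2 < depth 3; Process 2 involves the structurally higher constituent [voice].

Process 2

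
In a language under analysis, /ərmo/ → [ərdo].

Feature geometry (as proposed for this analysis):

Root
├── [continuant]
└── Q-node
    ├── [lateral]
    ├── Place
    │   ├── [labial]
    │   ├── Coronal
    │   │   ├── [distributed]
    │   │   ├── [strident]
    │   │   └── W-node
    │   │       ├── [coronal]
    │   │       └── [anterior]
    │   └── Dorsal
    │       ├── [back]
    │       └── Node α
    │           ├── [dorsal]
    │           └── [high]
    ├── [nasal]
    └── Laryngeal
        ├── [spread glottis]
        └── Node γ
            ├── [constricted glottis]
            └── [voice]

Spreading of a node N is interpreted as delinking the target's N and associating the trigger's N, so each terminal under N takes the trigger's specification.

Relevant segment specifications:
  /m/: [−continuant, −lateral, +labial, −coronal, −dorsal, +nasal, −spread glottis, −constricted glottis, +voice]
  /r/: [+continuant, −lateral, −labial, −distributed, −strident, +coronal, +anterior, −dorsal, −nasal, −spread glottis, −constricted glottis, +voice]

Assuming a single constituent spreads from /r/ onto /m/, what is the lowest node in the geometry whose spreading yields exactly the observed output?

Q-node

Feature comparison: [nasal], [labial], [coronal], [anterior], [distributed], [strident] differ between /m/ and [d]; the remaining terminals match.
These terminals are all dominated by Q-node, and no proper subconstituent of Q-node covers them all; Q-node is their lowest common ancestor.
Delinking /m/'s Q-node and associating /r/'s Q-node gives precisely the feature bundle of [d].
Had Root spread, [continuant] would have taken /r/'s value; it stays as in /m/, confirming the spreading constituent is exactly Q-node.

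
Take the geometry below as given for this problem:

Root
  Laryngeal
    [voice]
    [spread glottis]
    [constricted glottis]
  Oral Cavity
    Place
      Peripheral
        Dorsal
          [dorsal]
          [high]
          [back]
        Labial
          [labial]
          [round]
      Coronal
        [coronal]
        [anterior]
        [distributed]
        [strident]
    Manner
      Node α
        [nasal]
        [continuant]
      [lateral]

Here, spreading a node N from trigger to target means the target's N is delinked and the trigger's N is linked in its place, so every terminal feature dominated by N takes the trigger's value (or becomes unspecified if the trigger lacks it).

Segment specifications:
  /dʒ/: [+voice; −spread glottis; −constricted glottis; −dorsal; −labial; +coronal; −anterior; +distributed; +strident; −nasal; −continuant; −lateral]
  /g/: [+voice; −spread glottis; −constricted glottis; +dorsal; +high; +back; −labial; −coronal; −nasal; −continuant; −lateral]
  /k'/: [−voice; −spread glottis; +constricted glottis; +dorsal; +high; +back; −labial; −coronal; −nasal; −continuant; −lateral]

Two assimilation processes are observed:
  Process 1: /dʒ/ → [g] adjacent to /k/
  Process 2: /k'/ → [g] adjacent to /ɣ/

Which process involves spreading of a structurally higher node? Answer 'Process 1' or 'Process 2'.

Process 2

In Process 1, [coronal], [anterior], [distributed], [strident], [dorsal], [high], [back] change, so the minimal spreading node is Place at depth 2.
In Process 2, [voice], [constricted glottis] change, so the minimal spreading node is Laryngeal at depth 1.
Laryngeal (depth 1) sits above Place (depth 2), making Process 2 the one with the higher spreading node.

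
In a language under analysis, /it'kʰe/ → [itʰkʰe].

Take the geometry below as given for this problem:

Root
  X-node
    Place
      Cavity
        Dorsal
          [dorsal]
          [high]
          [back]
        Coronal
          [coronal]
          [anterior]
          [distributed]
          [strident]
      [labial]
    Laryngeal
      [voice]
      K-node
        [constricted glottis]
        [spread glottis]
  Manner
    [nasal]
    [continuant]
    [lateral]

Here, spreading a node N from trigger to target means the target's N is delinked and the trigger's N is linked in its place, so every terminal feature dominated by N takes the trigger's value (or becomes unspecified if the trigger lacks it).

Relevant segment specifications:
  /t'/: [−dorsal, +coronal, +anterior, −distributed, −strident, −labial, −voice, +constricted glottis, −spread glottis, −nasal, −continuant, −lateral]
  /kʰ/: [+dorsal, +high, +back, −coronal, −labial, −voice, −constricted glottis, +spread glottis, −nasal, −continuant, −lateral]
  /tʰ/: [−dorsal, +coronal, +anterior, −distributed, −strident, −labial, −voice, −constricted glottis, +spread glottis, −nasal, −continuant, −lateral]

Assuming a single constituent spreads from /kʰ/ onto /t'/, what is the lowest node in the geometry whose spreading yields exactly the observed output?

The alternation /t'/ → [tʰ] changes [spread glottis], [constricted glottis] and nothing else.
In this geometry the lowest node dominating all of them is K-node: every daughter of K-node dominates only a proper subset, so no lower node suffices.
Spreading K-node from /kʰ/ overwrites each of those terminals with /kʰ/'s values, yielding exactly [tʰ].
Features on which the two segments disagree outside K-node, such as [dorsal], [coronal], are unchanged — nothing dominating them spread, and K-node is the minimal sufficient constituent.

K-node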